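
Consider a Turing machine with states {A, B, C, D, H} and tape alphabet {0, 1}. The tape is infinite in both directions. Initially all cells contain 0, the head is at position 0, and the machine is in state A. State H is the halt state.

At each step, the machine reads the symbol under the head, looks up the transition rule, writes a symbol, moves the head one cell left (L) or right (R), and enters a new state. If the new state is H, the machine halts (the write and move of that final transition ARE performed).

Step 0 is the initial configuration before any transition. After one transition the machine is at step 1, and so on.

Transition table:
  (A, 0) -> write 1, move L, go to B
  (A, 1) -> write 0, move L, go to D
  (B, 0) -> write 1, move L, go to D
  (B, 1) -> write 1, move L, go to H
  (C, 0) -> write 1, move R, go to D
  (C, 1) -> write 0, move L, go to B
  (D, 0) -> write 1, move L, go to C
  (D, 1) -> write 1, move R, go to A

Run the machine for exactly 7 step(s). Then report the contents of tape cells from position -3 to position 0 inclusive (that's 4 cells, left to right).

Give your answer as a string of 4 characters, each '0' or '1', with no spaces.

Step 1: in state A at pos 0, read 0 -> (A,0)->write 1,move L,goto B. Now: state=B, head=-1, tape[-2..1]=0010 (head:  ^)
Step 2: in state B at pos -1, read 0 -> (B,0)->write 1,move L,goto D. Now: state=D, head=-2, tape[-3..1]=00110 (head:  ^)
Step 3: in state D at pos -2, read 0 -> (D,0)->write 1,move L,goto C. Now: state=C, head=-3, tape[-4..1]=001110 (head:  ^)
Step 4: in state C at pos -3, read 0 -> (C,0)->write 1,move R,goto D. Now: state=D, head=-2, tape[-4..1]=011110 (head:   ^)
Step 5: in state D at pos -2, read 1 -> (D,1)->write 1,move R,goto A. Now: state=A, head=-1, tape[-4..1]=011110 (head:    ^)
Step 6: in state A at pos -1, read 1 -> (A,1)->write 0,move L,goto D. Now: state=D, head=-2, tape[-4..1]=011010 (head:   ^)
Step 7: in state D at pos -2, read 1 -> (D,1)->write 1,move R,goto A. Now: state=A, head=-1, tape[-4..1]=011010 (head:    ^)

Answer: 1101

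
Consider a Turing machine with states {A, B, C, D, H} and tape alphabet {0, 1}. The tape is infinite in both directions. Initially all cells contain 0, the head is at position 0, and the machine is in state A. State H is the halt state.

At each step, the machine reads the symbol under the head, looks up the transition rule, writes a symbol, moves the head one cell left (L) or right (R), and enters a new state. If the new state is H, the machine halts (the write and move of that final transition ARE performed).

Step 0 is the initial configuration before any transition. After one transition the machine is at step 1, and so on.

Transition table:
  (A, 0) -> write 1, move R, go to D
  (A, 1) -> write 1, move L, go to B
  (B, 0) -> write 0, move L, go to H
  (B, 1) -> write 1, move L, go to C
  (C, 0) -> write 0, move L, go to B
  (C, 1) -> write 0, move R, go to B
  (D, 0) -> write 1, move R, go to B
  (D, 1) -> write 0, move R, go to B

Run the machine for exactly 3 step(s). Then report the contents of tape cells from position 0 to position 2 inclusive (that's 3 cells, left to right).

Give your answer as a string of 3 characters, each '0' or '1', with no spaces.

Step 1: in state A at pos 0, read 0 -> (A,0)->write 1,move R,goto D. Now: state=D, head=1, tape[-1..2]=0100 (head:   ^)
Step 2: in state D at pos 1, read 0 -> (D,0)->write 1,move R,goto B. Now: state=B, head=2, tape[-1..3]=01100 (head:    ^)
Step 3: in state B at pos 2, read 0 -> (B,0)->write 0,move L,goto H. Now: state=H, head=1, tape[-1..3]=01100 (head:   ^)

Answer: 110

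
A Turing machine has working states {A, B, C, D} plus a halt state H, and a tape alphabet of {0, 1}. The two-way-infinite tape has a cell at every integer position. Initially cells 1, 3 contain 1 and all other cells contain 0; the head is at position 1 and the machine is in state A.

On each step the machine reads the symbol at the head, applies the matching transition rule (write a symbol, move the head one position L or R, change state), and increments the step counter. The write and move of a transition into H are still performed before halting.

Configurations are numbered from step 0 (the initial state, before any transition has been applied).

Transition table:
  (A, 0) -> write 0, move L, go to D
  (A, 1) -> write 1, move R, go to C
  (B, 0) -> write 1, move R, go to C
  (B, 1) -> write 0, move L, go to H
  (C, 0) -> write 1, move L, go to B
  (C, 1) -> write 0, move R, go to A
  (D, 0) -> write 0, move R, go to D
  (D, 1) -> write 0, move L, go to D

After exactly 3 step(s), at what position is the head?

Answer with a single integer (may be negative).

Answer: 0

Derivation:
Step 1: in state A at pos 1, read 1 -> (A,1)->write 1,move R,goto C. Now: state=C, head=2, tape[0..4]=01010 (head:   ^)
Step 2: in state C at pos 2, read 0 -> (C,0)->write 1,move L,goto B. Now: state=B, head=1, tape[0..4]=01110 (head:  ^)
Step 3: in state B at pos 1, read 1 -> (B,1)->write 0,move L,goto H. Now: state=H, head=0, tape[-1..4]=000110 (head:  ^)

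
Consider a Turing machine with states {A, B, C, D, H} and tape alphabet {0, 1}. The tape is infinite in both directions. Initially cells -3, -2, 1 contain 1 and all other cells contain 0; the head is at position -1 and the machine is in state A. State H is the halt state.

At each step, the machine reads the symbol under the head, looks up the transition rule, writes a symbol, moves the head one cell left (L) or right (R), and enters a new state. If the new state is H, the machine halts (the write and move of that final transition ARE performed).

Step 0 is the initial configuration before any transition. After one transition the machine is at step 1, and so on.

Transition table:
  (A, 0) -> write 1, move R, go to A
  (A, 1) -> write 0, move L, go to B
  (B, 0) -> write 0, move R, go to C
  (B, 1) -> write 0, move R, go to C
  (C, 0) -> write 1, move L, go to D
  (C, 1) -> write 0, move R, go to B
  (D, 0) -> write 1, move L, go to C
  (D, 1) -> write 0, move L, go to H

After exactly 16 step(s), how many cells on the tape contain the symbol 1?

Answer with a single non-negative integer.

Step 1: in state A at pos -1, read 0 -> (A,0)->write 1,move R,goto A. Now: state=A, head=0, tape[-4..2]=0111010 (head:     ^)
Step 2: in state A at pos 0, read 0 -> (A,0)->write 1,move R,goto A. Now: state=A, head=1, tape[-4..2]=0111110 (head:      ^)
Step 3: in state A at pos 1, read 1 -> (A,1)->write 0,move L,goto B. Now: state=B, head=0, tape[-4..2]=0111100 (head:     ^)
Step 4: in state B at pos 0, read 1 -> (B,1)->write 0,move R,goto C. Now: state=C, head=1, tape[-4..2]=0111000 (head:      ^)
Step 5: in state C at pos 1, read 0 -> (C,0)->write 1,move L,goto D. Now: state=D, head=0, tape[-4..2]=0111010 (head:     ^)
Step 6: in state D at pos 0, read 0 -> (D,0)->write 1,move L,goto C. Now: state=C, head=-1, tape[-4..2]=0111110 (head:    ^)
Step 7: in state C at pos -1, read 1 -> (C,1)->write 0,move R,goto B. Now: state=B, head=0, tape[-4..2]=0110110 (head:     ^)
Step 8: in state B at pos 0, read 1 -> (B,1)->write 0,move R,goto C. Now: state=C, head=1, tape[-4..2]=0110010 (head:      ^)
Step 9: in state C at pos 1, read 1 -> (C,1)->write 0,move R,goto B. Now: state=B, head=2, tape[-4..3]=01100000 (head:       ^)
Step 10: in state B at pos 2, read 0 -> (B,0)->write 0,move R,goto C. Now: state=C, head=3, tape[-4..4]=011000000 (head:        ^)
Step 11: in state C at pos 3, read 0 -> (C,0)->write 1,move L,goto D. Now: state=D, head=2, tape[-4..4]=011000010 (head:       ^)
Step 12: in state D at pos 2, read 0 -> (D,0)->write 1,move L,goto C. Now: state=C, head=1, tape[-4..4]=011000110 (head:      ^)
Step 13: in state C at pos 1, read 0 -> (C,0)->write 1,move L,goto D. Now: state=D, head=0, tape[-4..4]=011001110 (head:     ^)
Step 14: in state D at pos 0, read 0 -> (D,0)->write 1,move L,goto C. Now: state=C, head=-1, tape[-4..4]=011011110 (head:    ^)
Step 15: in state C at pos -1, read 0 -> (C,0)->write 1,move L,goto D. Now: state=D, head=-2, tape[-4..4]=011111110 (head:   ^)
Step 16: in state D at pos -2, read 1 -> (D,1)->write 0,move L,goto H. Now: state=H, head=-3, tape[-4..4]=010111110 (head:  ^)
Cells containing 1 after step 16: {-3, -1, 0, 1, 2, 3} -> 6 cell(s)

Answer: 6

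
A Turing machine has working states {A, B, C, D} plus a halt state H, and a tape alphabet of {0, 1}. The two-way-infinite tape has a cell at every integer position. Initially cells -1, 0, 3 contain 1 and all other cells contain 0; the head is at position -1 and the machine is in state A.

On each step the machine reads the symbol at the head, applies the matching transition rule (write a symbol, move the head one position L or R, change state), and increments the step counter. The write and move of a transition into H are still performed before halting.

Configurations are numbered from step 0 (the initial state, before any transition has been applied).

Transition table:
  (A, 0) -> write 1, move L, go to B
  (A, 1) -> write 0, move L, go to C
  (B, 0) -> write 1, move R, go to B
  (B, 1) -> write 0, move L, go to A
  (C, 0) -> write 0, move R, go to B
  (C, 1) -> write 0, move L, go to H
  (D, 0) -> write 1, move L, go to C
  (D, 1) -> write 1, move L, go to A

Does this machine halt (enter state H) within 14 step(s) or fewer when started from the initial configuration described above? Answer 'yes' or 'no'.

Step 1: in state A at pos -1, read 1 -> (A,1)->write 0,move L,goto C. Now: state=C, head=-2, tape[-3..4]=00010010 (head:  ^)
Step 2: in state C at pos -2, read 0 -> (C,0)->write 0,move R,goto B. Now: state=B, head=-1, tape[-3..4]=00010010 (head:   ^)
Step 3: in state B at pos -1, read 0 -> (B,0)->write 1,move R,goto B. Now: state=B, head=0, tape[-3..4]=00110010 (head:    ^)
Step 4: in state B at pos 0, read 1 -> (B,1)->write 0,move L,goto A. Now: state=A, head=-1, tape[-3..4]=00100010 (head:   ^)
Step 5: in state A at pos -1, read 1 -> (A,1)->write 0,move L,goto C. Now: state=C, head=-2, tape[-3..4]=00000010 (head:  ^)
Step 6: in state C at pos -2, read 0 -> (C,0)->write 0,move R,goto B. Now: state=B, head=-1, tape[-3..4]=00000010 (head:   ^)
Step 7: in state B at pos -1, read 0 -> (B,0)->write 1,move R,goto B. Now: state=B, head=0, tape[-3..4]=00100010 (head:    ^)
Step 8: in state B at pos 0, read 0 -> (B,0)->write 1,move R,goto B. Now: state=B, head=1, tape[-3..4]=00110010 (head:     ^)
Step 9: in state B at pos 1, read 0 -> (B,0)->write 1,move R,goto B. Now: state=B, head=2, tape[-3..4]=00111010 (head:      ^)
Step 10: in state B at pos 2, read 0 -> (B,0)->write 1,move R,goto B. Now: state=B, head=3, tape[-3..4]=00111110 (head:       ^)
Step 11: in state B at pos 3, read 1 -> (B,1)->write 0,move L,goto A. Now: state=A, head=2, tape[-3..4]=00111100 (head:      ^)
Step 12: in state A at pos 2, read 1 -> (A,1)->write 0,move L,goto C. Now: state=C, head=1, tape[-3..4]=00111000 (head:     ^)
Step 13: in state C at pos 1, read 1 -> (C,1)->write 0,move L,goto H. Now: state=H, head=0, tape[-3..4]=00110000 (head:    ^)
State H reached at step 13; 13 <= 14 -> yes

Answer: yes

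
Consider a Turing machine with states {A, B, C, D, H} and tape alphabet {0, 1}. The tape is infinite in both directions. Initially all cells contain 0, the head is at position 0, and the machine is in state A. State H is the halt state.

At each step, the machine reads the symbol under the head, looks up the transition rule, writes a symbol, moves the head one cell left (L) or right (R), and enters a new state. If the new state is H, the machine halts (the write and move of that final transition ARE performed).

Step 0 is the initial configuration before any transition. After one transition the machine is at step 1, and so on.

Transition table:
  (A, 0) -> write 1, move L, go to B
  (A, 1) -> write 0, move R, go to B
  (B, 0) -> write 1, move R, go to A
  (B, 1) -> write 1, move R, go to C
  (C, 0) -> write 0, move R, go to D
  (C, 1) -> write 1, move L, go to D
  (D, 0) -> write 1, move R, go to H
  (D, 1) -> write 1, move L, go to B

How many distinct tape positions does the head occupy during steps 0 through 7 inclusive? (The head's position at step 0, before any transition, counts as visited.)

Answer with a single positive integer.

Answer: 4

Derivation:
Step 1: in state A at pos 0, read 0 -> (A,0)->write 1,move L,goto B. Now: state=B, head=-1, tape[-2..1]=0010 (head:  ^)
Step 2: in state B at pos -1, read 0 -> (B,0)->write 1,move R,goto A. Now: state=A, head=0, tape[-2..1]=0110 (head:   ^)
Step 3: in state A at pos 0, read 1 -> (A,1)->write 0,move R,goto B. Now: state=B, head=1, tape[-2..2]=01000 (head:    ^)
Step 4: in state B at pos 1, read 0 -> (B,0)->write 1,move R,goto A. Now: state=A, head=2, tape[-2..3]=010100 (head:     ^)
Step 5: in state A at pos 2, read 0 -> (A,0)->write 1,move L,goto B. Now: state=B, head=1, tape[-2..3]=010110 (head:    ^)
Step 6: in state B at pos 1, read 1 -> (B,1)->write 1,move R,goto C. Now: state=C, head=2, tape[-2..3]=010110 (head:     ^)
Step 7: in state C at pos 2, read 1 -> (C,1)->write 1,move L,goto D. Now: state=D, head=1, tape[-2..3]=010110 (head:    ^)
Head positions at steps 0..7: starting at 0, distinct positions visited = {-1, 0, 1, 2} -> 4 position(s)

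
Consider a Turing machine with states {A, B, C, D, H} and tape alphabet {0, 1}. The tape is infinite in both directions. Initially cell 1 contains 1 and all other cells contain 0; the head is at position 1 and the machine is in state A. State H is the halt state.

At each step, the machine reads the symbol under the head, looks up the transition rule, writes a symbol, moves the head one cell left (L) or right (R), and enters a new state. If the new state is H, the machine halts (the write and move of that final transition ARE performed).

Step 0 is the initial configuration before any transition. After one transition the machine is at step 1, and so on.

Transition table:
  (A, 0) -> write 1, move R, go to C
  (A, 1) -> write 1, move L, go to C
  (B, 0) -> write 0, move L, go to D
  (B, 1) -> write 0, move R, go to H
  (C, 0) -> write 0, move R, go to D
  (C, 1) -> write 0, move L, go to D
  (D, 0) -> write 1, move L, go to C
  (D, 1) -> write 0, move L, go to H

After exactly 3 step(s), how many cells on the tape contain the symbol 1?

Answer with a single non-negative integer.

Answer: 0

Derivation:
Step 1: in state A at pos 1, read 1 -> (A,1)->write 1,move L,goto C. Now: state=C, head=0, tape[-1..2]=0010 (head:  ^)
Step 2: in state C at pos 0, read 0 -> (C,0)->write 0,move R,goto D. Now: state=D, head=1, tape[-1..2]=0010 (head:   ^)
Step 3: in state D at pos 1, read 1 -> (D,1)->write 0,move L,goto H. Now: state=H, head=0, tape[-1..2]=0000 (head:  ^)
No cell contains 1 after step 3 -> 0 cell(s)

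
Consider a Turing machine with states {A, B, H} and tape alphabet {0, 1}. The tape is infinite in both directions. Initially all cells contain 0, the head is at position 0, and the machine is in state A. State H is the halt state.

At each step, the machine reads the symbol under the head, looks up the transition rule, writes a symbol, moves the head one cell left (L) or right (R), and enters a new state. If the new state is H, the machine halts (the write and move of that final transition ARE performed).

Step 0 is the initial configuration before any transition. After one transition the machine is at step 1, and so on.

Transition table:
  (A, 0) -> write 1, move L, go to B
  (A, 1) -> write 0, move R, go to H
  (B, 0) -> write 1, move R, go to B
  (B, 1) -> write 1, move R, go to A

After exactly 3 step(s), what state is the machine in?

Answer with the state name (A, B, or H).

Answer: A

Derivation:
Step 1: in state A at pos 0, read 0 -> (A,0)->write 1,move L,goto B. Now: state=B, head=-1, tape[-2..1]=0010 (head:  ^)
Step 2: in state B at pos -1, read 0 -> (B,0)->write 1,move R,goto B. Now: state=B, head=0, tape[-2..1]=0110 (head:   ^)
Step 3: in state B at pos 0, read 1 -> (B,1)->write 1,move R,goto A. Now: state=A, head=1, tape[-2..2]=01100 (head:    ^)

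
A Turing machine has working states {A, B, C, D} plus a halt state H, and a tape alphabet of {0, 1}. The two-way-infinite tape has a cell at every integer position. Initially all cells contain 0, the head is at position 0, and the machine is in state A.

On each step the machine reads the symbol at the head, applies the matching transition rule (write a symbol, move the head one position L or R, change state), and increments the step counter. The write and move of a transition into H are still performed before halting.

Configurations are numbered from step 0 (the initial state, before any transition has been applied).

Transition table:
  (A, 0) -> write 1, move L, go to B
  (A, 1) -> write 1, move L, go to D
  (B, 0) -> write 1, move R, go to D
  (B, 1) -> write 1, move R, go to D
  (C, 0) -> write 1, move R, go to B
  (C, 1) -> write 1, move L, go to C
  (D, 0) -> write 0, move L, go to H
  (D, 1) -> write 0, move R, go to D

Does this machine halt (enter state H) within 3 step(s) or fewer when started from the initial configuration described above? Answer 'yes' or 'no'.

Answer: no

Derivation:
Step 1: in state A at pos 0, read 0 -> (A,0)->write 1,move L,goto B. Now: state=B, head=-1, tape[-2..1]=0010 (head:  ^)
Step 2: in state B at pos -1, read 0 -> (B,0)->write 1,move R,goto D. Now: state=D, head=0, tape[-2..1]=0110 (head:   ^)
Step 3: in state D at pos 0, read 1 -> (D,1)->write 0,move R,goto D. Now: state=D, head=1, tape[-2..2]=01000 (head:    ^)
After 3 step(s): state = D (not H) -> not halted within 3 -> no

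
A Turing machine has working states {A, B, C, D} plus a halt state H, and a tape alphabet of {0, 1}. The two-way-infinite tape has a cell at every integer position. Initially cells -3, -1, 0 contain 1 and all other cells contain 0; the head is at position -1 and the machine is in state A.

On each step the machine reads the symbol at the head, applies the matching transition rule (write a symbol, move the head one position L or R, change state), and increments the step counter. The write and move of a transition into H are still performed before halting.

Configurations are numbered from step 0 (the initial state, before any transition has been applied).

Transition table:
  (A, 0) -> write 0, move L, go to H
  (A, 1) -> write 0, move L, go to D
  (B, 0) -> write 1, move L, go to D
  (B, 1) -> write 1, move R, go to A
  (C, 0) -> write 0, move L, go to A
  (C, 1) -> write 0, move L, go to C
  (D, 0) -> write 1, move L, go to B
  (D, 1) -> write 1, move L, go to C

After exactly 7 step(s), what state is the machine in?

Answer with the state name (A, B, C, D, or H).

Answer: H

Derivation:
Step 1: in state A at pos -1, read 1 -> (A,1)->write 0,move L,goto D. Now: state=D, head=-2, tape[-4..1]=010010 (head:   ^)
Step 2: in state D at pos -2, read 0 -> (D,0)->write 1,move L,goto B. Now: state=B, head=-3, tape[-4..1]=011010 (head:  ^)
Step 3: in state B at pos -3, read 1 -> (B,1)->write 1,move R,goto A. Now: state=A, head=-2, tape[-4..1]=011010 (head:   ^)
Step 4: in state A at pos -2, read 1 -> (A,1)->write 0,move L,goto D. Now: state=D, head=-3, tape[-4..1]=010010 (head:  ^)
Step 5: in state D at pos -3, read 1 -> (D,1)->write 1,move L,goto C. Now: state=C, head=-4, tape[-5..1]=0010010 (head:  ^)
Step 6: in state C at pos -4, read 0 -> (C,0)->write 0,move L,goto A. Now: state=A, head=-5, tape[-6..1]=00010010 (head:  ^)
Step 7: in state A at pos -5, read 0 -> (A,0)->write 0,move L,goto H. Now: state=H, head=-6, tape[-7..1]=000010010 (head:  ^)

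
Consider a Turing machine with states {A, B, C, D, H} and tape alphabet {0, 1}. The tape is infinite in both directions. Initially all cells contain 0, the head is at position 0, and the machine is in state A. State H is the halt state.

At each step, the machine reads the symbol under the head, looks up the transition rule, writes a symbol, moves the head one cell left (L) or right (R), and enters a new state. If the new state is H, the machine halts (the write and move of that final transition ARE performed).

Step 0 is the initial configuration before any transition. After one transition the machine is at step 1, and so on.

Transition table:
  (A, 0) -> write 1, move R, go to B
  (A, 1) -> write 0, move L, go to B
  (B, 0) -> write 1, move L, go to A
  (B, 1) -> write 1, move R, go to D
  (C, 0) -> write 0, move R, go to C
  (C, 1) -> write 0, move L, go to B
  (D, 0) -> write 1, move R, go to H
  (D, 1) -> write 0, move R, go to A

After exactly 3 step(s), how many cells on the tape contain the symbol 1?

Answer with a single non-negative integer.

Step 1: in state A at pos 0, read 0 -> (A,0)->write 1,move R,goto B. Now: state=B, head=1, tape[-1..2]=0100 (head:   ^)
Step 2: in state B at pos 1, read 0 -> (B,0)->write 1,move L,goto A. Now: state=A, head=0, tape[-1..2]=0110 (head:  ^)
Step 3: in state A at pos 0, read 1 -> (A,1)->write 0,move L,goto B. Now: state=B, head=-1, tape[-2..2]=00010 (head:  ^)
Cells containing 1 after step 3: {1} -> 1 cell(s)

Answer: 1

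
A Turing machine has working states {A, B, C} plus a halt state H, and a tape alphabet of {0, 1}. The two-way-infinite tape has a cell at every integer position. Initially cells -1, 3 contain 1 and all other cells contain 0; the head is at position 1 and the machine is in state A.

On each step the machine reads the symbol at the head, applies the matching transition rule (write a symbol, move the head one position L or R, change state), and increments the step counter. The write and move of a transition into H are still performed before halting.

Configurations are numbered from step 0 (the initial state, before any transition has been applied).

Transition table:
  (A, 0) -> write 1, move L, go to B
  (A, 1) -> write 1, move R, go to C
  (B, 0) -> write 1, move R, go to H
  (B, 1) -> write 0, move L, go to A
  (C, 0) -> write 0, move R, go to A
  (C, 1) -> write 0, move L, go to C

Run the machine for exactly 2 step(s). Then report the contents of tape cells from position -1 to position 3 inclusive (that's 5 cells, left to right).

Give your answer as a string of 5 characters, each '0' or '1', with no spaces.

Step 1: in state A at pos 1, read 0 -> (A,0)->write 1,move L,goto B. Now: state=B, head=0, tape[-2..4]=0101010 (head:   ^)
Step 2: in state B at pos 0, read 0 -> (B,0)->write 1,move R,goto H. Now: state=H, head=1, tape[-2..4]=0111010 (head:    ^)

Answer: 11101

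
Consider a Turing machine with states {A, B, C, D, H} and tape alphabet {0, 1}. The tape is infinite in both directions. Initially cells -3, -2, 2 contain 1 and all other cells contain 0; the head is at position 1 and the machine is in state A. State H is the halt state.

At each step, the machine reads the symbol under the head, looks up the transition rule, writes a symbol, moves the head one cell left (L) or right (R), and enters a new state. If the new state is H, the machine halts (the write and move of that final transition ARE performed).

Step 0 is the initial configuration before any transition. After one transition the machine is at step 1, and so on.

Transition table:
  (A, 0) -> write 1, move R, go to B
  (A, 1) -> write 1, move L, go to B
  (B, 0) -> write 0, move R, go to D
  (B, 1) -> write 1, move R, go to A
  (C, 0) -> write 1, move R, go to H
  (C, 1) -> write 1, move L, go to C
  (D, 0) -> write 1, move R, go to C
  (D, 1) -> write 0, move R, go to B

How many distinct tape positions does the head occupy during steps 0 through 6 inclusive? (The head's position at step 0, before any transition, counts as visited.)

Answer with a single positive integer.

Answer: 7

Derivation:
Step 1: in state A at pos 1, read 0 -> (A,0)->write 1,move R,goto B. Now: state=B, head=2, tape[-4..3]=01100110 (head:       ^)
Step 2: in state B at pos 2, read 1 -> (B,1)->write 1,move R,goto A. Now: state=A, head=3, tape[-4..4]=011001100 (head:        ^)
Step 3: in state A at pos 3, read 0 -> (A,0)->write 1,move R,goto B. Now: state=B, head=4, tape[-4..5]=0110011100 (head:         ^)
Step 4: in state B at pos 4, read 0 -> (B,0)->write 0,move R,goto D. Now: state=D, head=5, tape[-4..6]=01100111000 (head:          ^)
Step 5: in state D at pos 5, read 0 -> (D,0)->write 1,move R,goto C. Now: state=C, head=6, tape[-4..7]=011001110100 (head:           ^)
Step 6: in state C at pos 6, read 0 -> (C,0)->write 1,move R,goto H. Now: state=H, head=7, tape[-4..8]=0110011101100 (head:            ^)
Head positions at steps 0..6: starting at 1, distinct positions visited = {1, 2, 3, 4, 5, 6, 7} -> 7 position(s)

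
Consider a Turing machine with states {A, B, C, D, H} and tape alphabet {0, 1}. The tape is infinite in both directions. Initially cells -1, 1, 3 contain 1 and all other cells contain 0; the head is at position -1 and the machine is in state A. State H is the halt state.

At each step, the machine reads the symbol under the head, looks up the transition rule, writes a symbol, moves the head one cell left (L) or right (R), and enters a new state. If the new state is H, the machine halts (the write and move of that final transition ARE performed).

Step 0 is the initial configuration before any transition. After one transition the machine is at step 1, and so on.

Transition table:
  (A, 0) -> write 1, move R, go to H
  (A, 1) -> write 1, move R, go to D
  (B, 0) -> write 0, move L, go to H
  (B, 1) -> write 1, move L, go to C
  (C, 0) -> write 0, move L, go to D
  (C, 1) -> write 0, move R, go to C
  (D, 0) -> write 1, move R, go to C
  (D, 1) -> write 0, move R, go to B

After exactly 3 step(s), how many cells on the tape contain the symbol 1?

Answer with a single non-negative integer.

Step 1: in state A at pos -1, read 1 -> (A,1)->write 1,move R,goto D. Now: state=D, head=0, tape[-2..4]=0101010 (head:   ^)
Step 2: in state D at pos 0, read 0 -> (D,0)->write 1,move R,goto C. Now: state=C, head=1, tape[-2..4]=0111010 (head:    ^)
Step 3: in state C at pos 1, read 1 -> (C,1)->write 0,move R,goto C. Now: state=C, head=2, tape[-2..4]=0110010 (head:     ^)
Cells containing 1 after step 3: {-1, 0, 3} -> 3 cell(s)

Answer: 3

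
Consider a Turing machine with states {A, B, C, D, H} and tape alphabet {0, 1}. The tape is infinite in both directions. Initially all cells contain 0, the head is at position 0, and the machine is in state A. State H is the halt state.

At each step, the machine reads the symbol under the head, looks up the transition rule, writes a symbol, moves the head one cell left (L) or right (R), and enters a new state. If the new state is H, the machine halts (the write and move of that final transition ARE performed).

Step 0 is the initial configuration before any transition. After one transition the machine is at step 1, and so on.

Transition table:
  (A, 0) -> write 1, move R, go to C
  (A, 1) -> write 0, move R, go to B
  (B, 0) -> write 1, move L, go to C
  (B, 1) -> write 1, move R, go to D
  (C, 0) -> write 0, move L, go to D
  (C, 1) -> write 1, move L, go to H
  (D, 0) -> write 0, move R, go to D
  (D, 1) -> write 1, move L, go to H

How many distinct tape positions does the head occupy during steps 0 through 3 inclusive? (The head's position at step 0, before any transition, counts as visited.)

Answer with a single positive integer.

Answer: 3

Derivation:
Step 1: in state A at pos 0, read 0 -> (A,0)->write 1,move R,goto C. Now: state=C, head=1, tape[-1..2]=0100 (head:   ^)
Step 2: in state C at pos 1, read 0 -> (C,0)->write 0,move L,goto D. Now: state=D, head=0, tape[-1..2]=0100 (head:  ^)
Step 3: in state D at pos 0, read 1 -> (D,1)->write 1,move L,goto H. Now: state=H, head=-1, tape[-2..2]=00100 (head:  ^)
Head positions at steps 0..3: starting at 0, distinct positions visited = {-1, 0, 1} -> 3 position(s)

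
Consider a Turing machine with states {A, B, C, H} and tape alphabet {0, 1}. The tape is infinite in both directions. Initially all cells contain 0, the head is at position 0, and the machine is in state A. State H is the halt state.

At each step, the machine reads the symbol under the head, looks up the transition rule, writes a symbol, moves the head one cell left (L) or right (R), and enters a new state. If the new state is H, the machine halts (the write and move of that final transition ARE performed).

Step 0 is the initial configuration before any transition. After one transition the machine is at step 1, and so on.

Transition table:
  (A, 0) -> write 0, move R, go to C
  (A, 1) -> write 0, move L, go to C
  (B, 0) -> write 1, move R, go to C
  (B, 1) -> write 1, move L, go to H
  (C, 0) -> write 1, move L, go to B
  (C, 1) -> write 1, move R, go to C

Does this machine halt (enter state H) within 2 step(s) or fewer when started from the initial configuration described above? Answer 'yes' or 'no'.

Answer: no

Derivation:
Step 1: in state A at pos 0, read 0 -> (A,0)->write 0,move R,goto C. Now: state=C, head=1, tape[-1..2]=0000 (head:   ^)
Step 2: in state C at pos 1, read 0 -> (C,0)->write 1,move L,goto B. Now: state=B, head=0, tape[-1..2]=0010 (head:  ^)
After 2 step(s): state = B (not H) -> not halted within 2 -> no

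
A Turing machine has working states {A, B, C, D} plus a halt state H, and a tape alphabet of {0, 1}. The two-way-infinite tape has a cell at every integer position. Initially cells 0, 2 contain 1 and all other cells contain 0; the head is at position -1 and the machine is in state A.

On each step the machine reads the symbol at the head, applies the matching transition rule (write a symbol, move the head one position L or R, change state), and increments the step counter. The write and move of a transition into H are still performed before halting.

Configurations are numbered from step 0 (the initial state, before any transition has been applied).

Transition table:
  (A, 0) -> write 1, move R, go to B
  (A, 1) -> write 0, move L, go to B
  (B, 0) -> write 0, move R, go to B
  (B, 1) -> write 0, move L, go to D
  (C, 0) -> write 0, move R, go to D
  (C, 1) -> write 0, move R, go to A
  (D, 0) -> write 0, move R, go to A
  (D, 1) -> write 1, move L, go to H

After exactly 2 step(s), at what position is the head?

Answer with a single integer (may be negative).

Step 1: in state A at pos -1, read 0 -> (A,0)->write 1,move R,goto B. Now: state=B, head=0, tape[-2..3]=011010 (head:   ^)
Step 2: in state B at pos 0, read 1 -> (B,1)->write 0,move L,goto D. Now: state=D, head=-1, tape[-2..3]=010010 (head:  ^)

Answer: -1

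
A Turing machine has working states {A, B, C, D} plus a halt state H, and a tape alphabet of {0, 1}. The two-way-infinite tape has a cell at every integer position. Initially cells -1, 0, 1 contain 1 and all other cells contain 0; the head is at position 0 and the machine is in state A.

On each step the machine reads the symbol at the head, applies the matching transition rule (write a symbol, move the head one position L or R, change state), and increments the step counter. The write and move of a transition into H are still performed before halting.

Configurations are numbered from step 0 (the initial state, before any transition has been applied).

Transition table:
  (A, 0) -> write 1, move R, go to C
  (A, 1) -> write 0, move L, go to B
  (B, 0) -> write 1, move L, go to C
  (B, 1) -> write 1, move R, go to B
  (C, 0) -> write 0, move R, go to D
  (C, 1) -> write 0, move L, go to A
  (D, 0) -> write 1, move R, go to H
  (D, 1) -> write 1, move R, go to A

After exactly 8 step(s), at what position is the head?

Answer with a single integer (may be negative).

Answer: 0

Derivation:
Step 1: in state A at pos 0, read 1 -> (A,1)->write 0,move L,goto B. Now: state=B, head=-1, tape[-2..2]=01010 (head:  ^)
Step 2: in state B at pos -1, read 1 -> (B,1)->write 1,move R,goto B. Now: state=B, head=0, tape[-2..2]=01010 (head:   ^)
Step 3: in state B at pos 0, read 0 -> (B,0)->write 1,move L,goto C. Now: state=C, head=-1, tape[-2..2]=01110 (head:  ^)
Step 4: in state C at pos -1, read 1 -> (C,1)->write 0,move L,goto A. Now: state=A, head=-2, tape[-3..2]=000110 (head:  ^)
Step 5: in state A at pos -2, read 0 -> (A,0)->write 1,move R,goto C. Now: state=C, head=-1, tape[-3..2]=010110 (head:   ^)
Step 6: in state C at pos -1, read 0 -> (C,0)->write 0,move R,goto D. Now: state=D, head=0, tape[-3..2]=010110 (head:    ^)
Step 7: in state D at pos 0, read 1 -> (D,1)->write 1,move R,goto A. Now: state=A, head=1, tape[-3..2]=010110 (head:     ^)
Step 8: in state A at pos 1, read 1 -> (A,1)->write 0,move L,goto B. Now: state=B, head=0, tape[-3..2]=010100 (head:    ^)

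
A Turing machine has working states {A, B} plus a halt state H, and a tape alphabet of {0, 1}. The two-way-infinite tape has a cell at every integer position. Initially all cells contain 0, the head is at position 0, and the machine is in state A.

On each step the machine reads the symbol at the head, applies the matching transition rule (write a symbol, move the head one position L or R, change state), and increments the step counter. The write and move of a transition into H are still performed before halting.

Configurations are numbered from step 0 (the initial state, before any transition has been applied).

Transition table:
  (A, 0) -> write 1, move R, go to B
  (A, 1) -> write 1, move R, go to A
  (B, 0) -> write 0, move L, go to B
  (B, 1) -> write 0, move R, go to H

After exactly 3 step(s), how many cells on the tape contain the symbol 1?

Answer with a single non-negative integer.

Answer: 0

Derivation:
Step 1: in state A at pos 0, read 0 -> (A,0)->write 1,move R,goto B. Now: state=B, head=1, tape[-1..2]=0100 (head:   ^)
Step 2: in state B at pos 1, read 0 -> (B,0)->write 0,move L,goto B. Now: state=B, head=0, tape[-1..2]=0100 (head:  ^)
Step 3: in state B at pos 0, read 1 -> (B,1)->write 0,move R,goto H. Now: state=H, head=1, tape[-1..2]=0000 (head:   ^)
No cell contains 1 after step 3 -> 0 cell(s)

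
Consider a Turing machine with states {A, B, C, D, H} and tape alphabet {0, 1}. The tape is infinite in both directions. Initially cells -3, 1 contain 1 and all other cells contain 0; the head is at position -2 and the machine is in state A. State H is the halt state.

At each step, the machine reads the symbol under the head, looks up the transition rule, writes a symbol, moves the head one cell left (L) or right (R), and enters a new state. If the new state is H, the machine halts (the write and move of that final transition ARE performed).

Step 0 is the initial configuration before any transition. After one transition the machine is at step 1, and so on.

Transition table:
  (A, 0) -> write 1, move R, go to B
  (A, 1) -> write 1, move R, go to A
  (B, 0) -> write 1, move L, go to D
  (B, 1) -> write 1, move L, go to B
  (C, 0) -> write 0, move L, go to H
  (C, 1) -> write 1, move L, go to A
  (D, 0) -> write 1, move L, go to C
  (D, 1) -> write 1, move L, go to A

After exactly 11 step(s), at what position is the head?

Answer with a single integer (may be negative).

Step 1: in state A at pos -2, read 0 -> (A,0)->write 1,move R,goto B. Now: state=B, head=-1, tape[-4..2]=0110010 (head:    ^)
Step 2: in state B at pos -1, read 0 -> (B,0)->write 1,move L,goto D. Now: state=D, head=-2, tape[-4..2]=0111010 (head:   ^)
Step 3: in state D at pos -2, read 1 -> (D,1)->write 1,move L,goto A. Now: state=A, head=-3, tape[-4..2]=0111010 (head:  ^)
Step 4: in state A at pos -3, read 1 -> (A,1)->write 1,move R,goto A. Now: state=A, head=-2, tape[-4..2]=0111010 (head:   ^)
Step 5: in state A at pos -2, read 1 -> (A,1)->write 1,move R,goto A. Now: state=A, head=-1, tape[-4..2]=0111010 (head:    ^)
Step 6: in state A at pos -1, read 1 -> (A,1)->write 1,move R,goto A. Now: state=A, head=0, tape[-4..2]=0111010 (head:     ^)
Step 7: in state A at pos 0, read 0 -> (A,0)->write 1,move R,goto B. Now: state=B, head=1, tape[-4..2]=0111110 (head:      ^)
Step 8: in state B at pos 1, read 1 -> (B,1)->write 1,move L,goto B. Now: state=B, head=0, tape[-4..2]=0111110 (head:     ^)
Step 9: in state B at pos 0, read 1 -> (B,1)->write 1,move L,goto B. Now: state=B, head=-1, tape[-4..2]=0111110 (head:    ^)
Step 10: in state B at pos -1, read 1 -> (B,1)->write 1,move L,goto B. Now: state=B, head=-2, tape[-4..2]=0111110 (head:   ^)
Step 11: in state B at pos -2, read 1 -> (B,1)->write 1,move L,goto B. Now: state=B, head=-3, tape[-4..2]=0111110 (head:  ^)

Answer: -3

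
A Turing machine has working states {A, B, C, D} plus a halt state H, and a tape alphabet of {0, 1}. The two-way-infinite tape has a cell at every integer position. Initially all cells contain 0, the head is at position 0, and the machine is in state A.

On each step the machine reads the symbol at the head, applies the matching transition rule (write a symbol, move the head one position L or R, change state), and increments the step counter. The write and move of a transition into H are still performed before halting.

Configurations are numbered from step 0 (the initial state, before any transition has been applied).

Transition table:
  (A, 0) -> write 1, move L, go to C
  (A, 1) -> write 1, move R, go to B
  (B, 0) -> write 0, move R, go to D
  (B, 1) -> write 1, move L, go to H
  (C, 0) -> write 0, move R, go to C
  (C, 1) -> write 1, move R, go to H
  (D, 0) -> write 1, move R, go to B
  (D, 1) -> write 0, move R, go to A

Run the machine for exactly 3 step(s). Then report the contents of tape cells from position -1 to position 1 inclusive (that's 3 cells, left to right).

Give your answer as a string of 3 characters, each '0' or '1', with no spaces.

Step 1: in state A at pos 0, read 0 -> (A,0)->write 1,move L,goto C. Now: state=C, head=-1, tape[-2..1]=0010 (head:  ^)
Step 2: in state C at pos -1, read 0 -> (C,0)->write 0,move R,goto C. Now: state=C, head=0, tape[-2..1]=0010 (head:   ^)
Step 3: in state C at pos 0, read 1 -> (C,1)->write 1,move R,goto H. Now: state=H, head=1, tape[-2..2]=00100 (head:    ^)

Answer: 010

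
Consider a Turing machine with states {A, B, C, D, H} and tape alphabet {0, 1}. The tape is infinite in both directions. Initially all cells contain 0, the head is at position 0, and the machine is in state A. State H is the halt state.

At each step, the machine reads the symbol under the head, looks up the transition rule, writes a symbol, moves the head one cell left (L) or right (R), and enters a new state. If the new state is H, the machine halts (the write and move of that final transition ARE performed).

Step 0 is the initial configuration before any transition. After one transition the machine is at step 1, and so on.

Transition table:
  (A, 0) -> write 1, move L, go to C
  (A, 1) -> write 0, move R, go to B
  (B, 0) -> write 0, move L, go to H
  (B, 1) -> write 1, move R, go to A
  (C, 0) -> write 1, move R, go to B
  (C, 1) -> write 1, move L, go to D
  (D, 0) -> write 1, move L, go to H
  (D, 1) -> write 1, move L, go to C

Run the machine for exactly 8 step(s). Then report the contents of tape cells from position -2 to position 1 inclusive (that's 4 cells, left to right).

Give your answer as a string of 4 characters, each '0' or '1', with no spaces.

Answer: 1111

Derivation:
Step 1: in state A at pos 0, read 0 -> (A,0)->write 1,move L,goto C. Now: state=C, head=-1, tape[-2..1]=0010 (head:  ^)
Step 2: in state C at pos -1, read 0 -> (C,0)->write 1,move R,goto B. Now: state=B, head=0, tape[-2..1]=0110 (head:   ^)
Step 3: in state B at pos 0, read 1 -> (B,1)->write 1,move R,goto A. Now: state=A, head=1, tape[-2..2]=01100 (head:    ^)
Step 4: in state A at pos 1, read 0 -> (A,0)->write 1,move L,goto C. Now: state=C, head=0, tape[-2..2]=01110 (head:   ^)
Step 5: in state C at pos 0, read 1 -> (C,1)->write 1,move L,goto D. Now: state=D, head=-1, tape[-2..2]=01110 (head:  ^)
Step 6: in state D at pos -1, read 1 -> (D,1)->write 1,move L,goto C. Now: state=C, head=-2, tape[-3..2]=001110 (head:  ^)
Step 7: in state C at pos -2, read 0 -> (C,0)->write 1,move R,goto B. Now: state=B, head=-1, tape[-3..2]=011110 (head:   ^)
Step 8: in state B at pos -1, read 1 -> (B,1)->write 1,move R,goto A. Now: state=A, head=0, tape[-3..2]=011110 (head:    ^)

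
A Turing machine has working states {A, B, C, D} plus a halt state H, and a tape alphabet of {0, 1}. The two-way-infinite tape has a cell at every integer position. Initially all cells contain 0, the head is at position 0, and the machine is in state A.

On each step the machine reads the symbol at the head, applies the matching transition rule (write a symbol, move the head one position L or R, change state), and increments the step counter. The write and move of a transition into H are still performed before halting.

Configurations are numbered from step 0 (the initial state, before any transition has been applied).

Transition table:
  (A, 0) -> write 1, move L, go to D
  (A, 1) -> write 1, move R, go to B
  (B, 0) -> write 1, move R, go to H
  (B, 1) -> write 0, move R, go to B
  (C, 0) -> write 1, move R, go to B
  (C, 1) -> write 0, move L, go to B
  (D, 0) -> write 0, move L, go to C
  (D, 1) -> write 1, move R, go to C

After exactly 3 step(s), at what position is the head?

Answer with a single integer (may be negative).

Step 1: in state A at pos 0, read 0 -> (A,0)->write 1,move L,goto D. Now: state=D, head=-1, tape[-2..1]=0010 (head:  ^)
Step 2: in state D at pos -1, read 0 -> (D,0)->write 0,move L,goto C. Now: state=C, head=-2, tape[-3..1]=00010 (head:  ^)
Step 3: in state C at pos -2, read 0 -> (C,0)->write 1,move R,goto B. Now: state=B, head=-1, tape[-3..1]=01010 (head:   ^)

Answer: -1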